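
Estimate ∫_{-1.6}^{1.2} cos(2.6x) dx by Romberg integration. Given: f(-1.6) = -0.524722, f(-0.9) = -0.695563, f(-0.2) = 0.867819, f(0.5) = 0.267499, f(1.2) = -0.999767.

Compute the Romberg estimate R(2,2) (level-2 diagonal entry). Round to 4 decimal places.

R(0,0) (trapezoid, 1 panel, h=2.8000): -2.134285
R(1,0) (trapezoid, 2 panels, h=1.4000): 0.147804
R(2,0) (trapezoid, 4 panels, h=0.7000): -0.225743
R(1,1) = 0.147804 + (0.147804 − (-2.134285))/3 = 0.908500
R(2,1) = -0.225743 + (-0.225743 − 0.147804)/3 = -0.350259
R(2,2) = -0.350259 + (-0.350259 − 0.908500)/15 = -0.434176

-0.4342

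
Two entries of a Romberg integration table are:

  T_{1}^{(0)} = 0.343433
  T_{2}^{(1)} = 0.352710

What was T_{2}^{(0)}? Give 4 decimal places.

From T_{2}^{(1)} = (4·T_{2}^{(0)} − T_{1}^{(0)})/3, solve for T_{2}^{(0)}:
4·T_{2}^{(0)} = 3·0.352710 + 0.343433 = 1.401563
T_{2}^{(0)} = 0.350391

0.3504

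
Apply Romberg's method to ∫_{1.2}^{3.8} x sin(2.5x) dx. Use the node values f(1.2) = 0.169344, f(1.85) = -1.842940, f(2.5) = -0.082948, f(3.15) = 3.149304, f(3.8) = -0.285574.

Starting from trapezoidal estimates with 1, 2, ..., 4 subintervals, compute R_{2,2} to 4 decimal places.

R_{0,0} (trapezoid, 1 panel, h=2.6000): -0.151099
R_{1,0} (trapezoid, 2 panels, h=1.3000): -0.183382
R_{2,0} (trapezoid, 4 panels, h=0.6500): 0.757446
R_{1,1} = -0.183382 + (-0.183382 − (-0.151099))/3 = -0.194143
R_{2,1} = 0.757446 + (0.757446 − (-0.183382))/3 = 1.071055
R_{2,2} = 1.071055 + (1.071055 − (-0.194143))/15 = 1.155402

1.1554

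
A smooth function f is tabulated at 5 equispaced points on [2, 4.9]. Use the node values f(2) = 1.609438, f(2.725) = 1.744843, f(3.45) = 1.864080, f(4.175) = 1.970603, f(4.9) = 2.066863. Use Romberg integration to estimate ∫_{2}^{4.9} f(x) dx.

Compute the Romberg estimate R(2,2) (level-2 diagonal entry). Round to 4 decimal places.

5.3810

R(0,0) (trapezoid, 1 panel, h=2.9000): 5.330636
R(1,0) (trapezoid, 2 panels, h=1.4500): 5.368234
R(2,0) (trapezoid, 4 panels, h=0.7250): 5.377815
R(1,1) = 5.368234 + (5.368234 − 5.330636)/3 = 5.380767
R(2,1) = 5.377815 + (5.377815 − 5.368234)/3 = 5.381009
R(2,2) = 5.381009 + (5.381009 − 5.380767)/15 = 5.381025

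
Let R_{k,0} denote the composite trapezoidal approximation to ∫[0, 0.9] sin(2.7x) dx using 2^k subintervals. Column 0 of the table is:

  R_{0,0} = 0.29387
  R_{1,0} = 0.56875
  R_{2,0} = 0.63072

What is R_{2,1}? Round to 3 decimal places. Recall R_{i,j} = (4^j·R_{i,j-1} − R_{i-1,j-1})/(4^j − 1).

0.651

Richardson extrapolation on the trapezoidal column (denominator 4−1=3):
R_{2,1} = 0.63072 + (0.63072 − 0.56875)/3 = 0.65138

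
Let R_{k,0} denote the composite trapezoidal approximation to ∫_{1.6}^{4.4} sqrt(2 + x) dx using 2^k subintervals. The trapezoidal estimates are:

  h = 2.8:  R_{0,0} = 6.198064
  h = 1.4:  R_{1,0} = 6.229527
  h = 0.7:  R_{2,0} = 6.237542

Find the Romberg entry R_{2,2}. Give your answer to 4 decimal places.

Richardson extrapolation on the trapezoidal column (denominator 4−1=3):
R_{1,1} = (4·6.229527 − 6.198064) / 3 = 6.240015
R_{2,1} = 6.237542 + (6.237542 − 6.229527)/3 = 6.240214
R_{2,2} = (16·6.240214 − 6.240015) / 15 = 6.240227

6.2402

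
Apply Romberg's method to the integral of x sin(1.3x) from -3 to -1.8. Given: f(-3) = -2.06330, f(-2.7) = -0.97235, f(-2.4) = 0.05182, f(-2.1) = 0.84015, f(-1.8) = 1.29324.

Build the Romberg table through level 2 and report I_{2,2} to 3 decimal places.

I_{0,0} (trapezoid, 1 panel, h=1.2000): -0.46204
I_{1,0} (trapezoid, 2 panels, h=0.6000): -0.19993
I_{2,0} (trapezoid, 4 panels, h=0.3000): -0.13962
I_{1,1} = -0.19993 + (-0.19993 − (-0.46204))/3 = -0.11256
I_{2,1} = -0.13962 + (-0.13962 − (-0.19993))/3 = -0.11952
I_{2,2} = -0.11952 + (-0.11952 − (-0.11256))/15 = -0.11998

-0.120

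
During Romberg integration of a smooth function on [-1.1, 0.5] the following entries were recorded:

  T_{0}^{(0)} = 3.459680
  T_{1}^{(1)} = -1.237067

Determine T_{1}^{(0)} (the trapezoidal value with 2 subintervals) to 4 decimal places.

-0.0629

From T_{1}^{(1)} = (4·T_{1}^{(0)} − T_{0}^{(0)})/3, solve for T_{1}^{(0)}:
4·T_{1}^{(0)} = 3·(-1.237067) + 3.459680 = -0.251521
T_{1}^{(0)} = -0.062880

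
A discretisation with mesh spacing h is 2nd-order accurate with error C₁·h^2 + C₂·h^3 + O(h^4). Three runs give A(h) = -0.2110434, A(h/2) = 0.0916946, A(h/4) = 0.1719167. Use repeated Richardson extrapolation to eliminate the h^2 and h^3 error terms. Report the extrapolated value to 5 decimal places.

0.19952

First eliminate the h^2 term (factor 2^2 = 4):
  B₁ = (4·0.0916946 − (-0.2110434))/3 = 0.1926073
  B₂ = (4·0.1719167 − 0.0916946)/3 = 0.1986574
Then eliminate the h^3 term (factor 2^3 = 8):
  (8·0.1986574 − 0.1926073)/7 = 0.1995217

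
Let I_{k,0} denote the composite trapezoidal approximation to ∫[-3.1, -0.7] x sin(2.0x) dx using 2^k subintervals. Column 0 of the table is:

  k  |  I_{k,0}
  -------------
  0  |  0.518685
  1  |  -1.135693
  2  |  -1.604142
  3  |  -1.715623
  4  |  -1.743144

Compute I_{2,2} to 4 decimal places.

-1.7652

Richardson extrapolation on the trapezoidal column (denominator 4−1=3):
I_{1,1} = -1.135693 + (-1.135693 − 0.518685)/3 = -1.687152
I_{2,1} = (4·(-1.604142) − (-1.135693)) / 3 = -1.760292
I_{2,2} = (16·(-1.760292) − (-1.687152)) / 15 = -1.765168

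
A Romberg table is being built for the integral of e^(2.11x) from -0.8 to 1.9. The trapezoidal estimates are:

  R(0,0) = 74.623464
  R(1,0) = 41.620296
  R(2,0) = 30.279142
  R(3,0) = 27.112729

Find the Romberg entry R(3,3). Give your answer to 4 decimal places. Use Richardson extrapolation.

R(1,1) = 41.620296 + (41.620296 − 74.623464)/3 = 30.619240
R(2,1) = 30.279142 + (30.279142 − 41.620296)/3 = 26.498757
R(3,1) = 27.112729 + (27.112729 − 30.279142)/3 = 26.057258
R(2,2) = (16·26.498757 − 30.619240) / 15 = 26.224058
R(3,2) = 26.057258 + (26.057258 − 26.498757)/15 = 26.027825
R(3,3) = (64·26.027825 − 26.224058) / 63 = 26.024710

26.0247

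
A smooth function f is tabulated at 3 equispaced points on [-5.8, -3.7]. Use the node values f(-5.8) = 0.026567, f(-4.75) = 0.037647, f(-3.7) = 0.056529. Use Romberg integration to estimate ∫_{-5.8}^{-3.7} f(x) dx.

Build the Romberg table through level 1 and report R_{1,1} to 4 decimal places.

0.0818

R_{0,0} (trapezoid, 1 panel, h=2.1000): 0.087251
R_{1,0} (trapezoid, 2 panels, h=1.0500): 0.083155
R_{1,1} = 0.083155 + (0.083155 − 0.087251)/3 = 0.081790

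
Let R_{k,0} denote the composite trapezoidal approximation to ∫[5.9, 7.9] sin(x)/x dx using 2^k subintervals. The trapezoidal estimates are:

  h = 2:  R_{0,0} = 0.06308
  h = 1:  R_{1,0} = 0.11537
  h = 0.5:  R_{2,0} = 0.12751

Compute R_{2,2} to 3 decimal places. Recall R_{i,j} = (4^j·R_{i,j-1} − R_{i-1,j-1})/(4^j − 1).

R_{1,1} = (4·0.11537 − 0.06308) / 3 = 0.13280
R_{2,1} = 0.12751 + (0.12751 − 0.11537)/3 = 0.13156
R_{2,2} = (16·0.13156 − 0.13280) / 15 = 0.13148

0.131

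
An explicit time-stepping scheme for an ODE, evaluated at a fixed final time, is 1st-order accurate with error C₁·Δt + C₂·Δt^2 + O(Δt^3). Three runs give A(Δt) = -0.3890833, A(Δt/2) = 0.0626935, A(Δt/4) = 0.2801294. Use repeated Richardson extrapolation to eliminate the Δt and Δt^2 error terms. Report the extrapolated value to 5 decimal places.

First eliminate the Δt term (factor 2^1 = 2):
  B₁ = (2·0.0626935 − (-0.3890833))/1 = 0.5144703
  B₂ = (2·0.2801294 − 0.0626935)/1 = 0.4975653
Then eliminate the Δt^2 term (factor 2^2 = 4):
  (4·0.4975653 − 0.5144703)/3 = 0.4919303

0.49193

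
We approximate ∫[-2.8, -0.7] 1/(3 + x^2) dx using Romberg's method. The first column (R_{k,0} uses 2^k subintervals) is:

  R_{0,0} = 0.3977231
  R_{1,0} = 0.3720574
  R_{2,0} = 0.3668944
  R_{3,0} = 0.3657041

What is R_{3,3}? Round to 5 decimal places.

R_{1,1} = (4·0.3720574 − 0.3977231) / 3 = 0.3635022
R_{2,1} = 0.3668944 + (0.3668944 − 0.3720574)/3 = 0.3651734
R_{3,1} = (4·0.3657041 − 0.3668944) / 3 = 0.3653073
R_{2,2} = (16·0.3651734 − 0.3635022) / 15 = 0.3652848
R_{3,2} = 0.3653073 + (0.3653073 − 0.3651734)/15 = 0.3653162
R_{3,3} = 0.3653162 + (0.3653162 − 0.3652848)/63 = 0.3653167

0.36532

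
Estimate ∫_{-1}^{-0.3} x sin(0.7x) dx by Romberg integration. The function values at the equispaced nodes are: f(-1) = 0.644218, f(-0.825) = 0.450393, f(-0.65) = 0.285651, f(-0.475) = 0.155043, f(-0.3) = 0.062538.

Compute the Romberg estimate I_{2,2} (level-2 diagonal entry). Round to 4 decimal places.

0.2158

I_{0,0} (trapezoid, 1 panel, h=0.7000): 0.247365
I_{1,0} (trapezoid, 2 panels, h=0.3500): 0.223660
I_{2,0} (trapezoid, 4 panels, h=0.1750): 0.217781
I_{1,1} = 0.223660 + (0.223660 − 0.247365)/3 = 0.215758
I_{2,1} = 0.217781 + (0.217781 − 0.223660)/3 = 0.215821
I_{2,2} = 0.215821 + (0.215821 − 0.215758)/15 = 0.215825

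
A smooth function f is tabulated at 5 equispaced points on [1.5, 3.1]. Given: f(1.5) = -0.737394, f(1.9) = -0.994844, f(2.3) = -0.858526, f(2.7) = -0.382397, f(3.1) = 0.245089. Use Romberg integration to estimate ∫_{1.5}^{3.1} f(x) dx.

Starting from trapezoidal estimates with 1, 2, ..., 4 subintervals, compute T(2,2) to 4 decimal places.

T(0,0) (trapezoid, 1 panel, h=1.6000): -0.393844
T(1,0) (trapezoid, 2 panels, h=0.8000): -0.883743
T(2,0) (trapezoid, 4 panels, h=0.4000): -0.992768
T(1,1) = -0.883743 + (-0.883743 − (-0.393844))/3 = -1.047043
T(2,1) = -0.992768 + (-0.992768 − (-0.883743))/3 = -1.029110
T(2,2) = -1.029110 + (-1.029110 − (-1.047043))/15 = -1.027914

-1.0279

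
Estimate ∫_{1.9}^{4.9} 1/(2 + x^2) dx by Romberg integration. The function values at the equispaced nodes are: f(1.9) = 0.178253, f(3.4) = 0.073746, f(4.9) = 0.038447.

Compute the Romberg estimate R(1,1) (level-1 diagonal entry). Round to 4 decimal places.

R(0,0) (trapezoid, 1 panel, h=3.0000): 0.325050
R(1,0) (trapezoid, 2 panels, h=1.5000): 0.273144
R(1,1) = 0.273144 + (0.273144 − 0.325050)/3 = 0.255842

0.2558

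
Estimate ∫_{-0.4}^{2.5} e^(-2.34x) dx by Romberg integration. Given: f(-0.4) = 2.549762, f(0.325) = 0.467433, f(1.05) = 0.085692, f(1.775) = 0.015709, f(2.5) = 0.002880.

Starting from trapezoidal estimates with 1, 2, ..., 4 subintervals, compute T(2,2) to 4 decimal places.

T(0,0) (trapezoid, 1 panel, h=2.9000): 3.701331
T(1,0) (trapezoid, 2 panels, h=1.4500): 1.974919
T(2,0) (trapezoid, 4 panels, h=0.7250): 1.337737
T(1,1) = 1.974919 + (1.974919 − 3.701331)/3 = 1.399448
T(2,1) = 1.337737 + (1.337737 − 1.974919)/3 = 1.125343
T(2,2) = 1.125343 + (1.125343 − 1.399448)/15 = 1.107069

1.1071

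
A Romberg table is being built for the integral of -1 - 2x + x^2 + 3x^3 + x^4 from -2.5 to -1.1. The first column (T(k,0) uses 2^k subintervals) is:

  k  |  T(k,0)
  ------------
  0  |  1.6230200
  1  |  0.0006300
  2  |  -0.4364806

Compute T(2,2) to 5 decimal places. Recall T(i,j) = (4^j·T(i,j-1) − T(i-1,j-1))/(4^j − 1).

-0.58499

T(1,1) = (4·0.0006300 − 1.6230200) / 3 = -0.5401667
T(2,1) = -0.4364806 + (-0.4364806 − 0.0006300)/3 = -0.5821841
T(2,2) = (16·(-0.5821841) − (-0.5401667)) / 15 = -0.5849853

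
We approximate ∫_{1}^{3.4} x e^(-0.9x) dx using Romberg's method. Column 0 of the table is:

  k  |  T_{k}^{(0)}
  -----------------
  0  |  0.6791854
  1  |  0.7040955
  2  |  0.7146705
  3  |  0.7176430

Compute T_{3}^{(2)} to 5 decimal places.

0.71866

Richardson extrapolation on the trapezoidal column (denominator 4−1=3):
T_{2}^{(1)} = (4·0.7146705 − 0.7040955) / 3 = 0.7181955
T_{3}^{(1)} = 0.7176430 + (0.7176430 − 0.7146705)/3 = 0.7186338
T_{3}^{(2)} = (16·0.7186338 − 0.7181955) / 15 = 0.7186630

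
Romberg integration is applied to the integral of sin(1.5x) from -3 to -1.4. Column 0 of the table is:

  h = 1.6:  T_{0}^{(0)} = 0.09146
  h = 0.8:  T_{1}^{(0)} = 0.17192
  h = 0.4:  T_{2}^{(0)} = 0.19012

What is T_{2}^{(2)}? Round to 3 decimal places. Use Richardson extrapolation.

Richardson extrapolation on the trapezoidal column (denominator 4−1=3):
T_{1}^{(1)} = (4·0.17192 − 0.09146) / 3 = 0.19874
T_{2}^{(1)} = 0.19012 + (0.19012 − 0.17192)/3 = 0.19619
T_{2}^{(2)} = 0.19619 + (0.19619 − 0.19874)/15 = 0.19602

0.196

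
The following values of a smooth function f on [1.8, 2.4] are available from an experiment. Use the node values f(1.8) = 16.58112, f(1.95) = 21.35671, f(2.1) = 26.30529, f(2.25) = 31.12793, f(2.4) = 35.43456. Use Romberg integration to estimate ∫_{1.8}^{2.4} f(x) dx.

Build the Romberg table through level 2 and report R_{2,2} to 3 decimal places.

R_{0,0} (trapezoid, 1 panel, h=0.6000): 15.60470
R_{1,0} (trapezoid, 2 panels, h=0.3000): 15.69394
R_{2,0} (trapezoid, 4 panels, h=0.1500): 15.71967
R_{1,1} = 15.69394 + (15.69394 − 15.60470)/3 = 15.72369
R_{2,1} = 15.71967 + (15.71967 − 15.69394)/3 = 15.72825
R_{2,2} = 15.72825 + (15.72825 − 15.72369)/15 = 15.72855

15.729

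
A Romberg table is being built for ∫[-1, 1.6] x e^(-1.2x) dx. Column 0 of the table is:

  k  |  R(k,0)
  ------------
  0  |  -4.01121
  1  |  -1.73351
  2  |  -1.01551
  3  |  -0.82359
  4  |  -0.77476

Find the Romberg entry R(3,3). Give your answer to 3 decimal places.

-0.758

Richardson extrapolation on the trapezoidal column (denominator 4−1=3):
R(1,1) = (4·(-1.73351) − (-4.01121)) / 3 = -0.97428
R(2,1) = -1.01551 + (-1.01551 − (-1.73351))/3 = -0.77618
R(3,1) = -0.82359 + (-0.82359 − (-1.01551))/3 = -0.75962
R(2,2) = (16·(-0.77618) − (-0.97428)) / 15 = -0.76297
R(3,2) = -0.75962 + (-0.75962 − (-0.77618))/15 = -0.75852
R(3,3) = -0.75852 + (-0.75852 − (-0.76297))/63 = -0.75845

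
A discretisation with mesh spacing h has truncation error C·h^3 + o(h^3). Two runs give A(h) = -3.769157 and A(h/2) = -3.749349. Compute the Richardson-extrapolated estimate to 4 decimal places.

-3.7465

The leading error scales as h^3; refining by a factor of 2 reduces it by 2^3 = 8.
Extrapolated value = (8·A(h/2) − A(h)) / (8 − 1)
= (8·(-3.749349) − (-3.769157)) / 7
= -26.225635 / 7 = -3.746519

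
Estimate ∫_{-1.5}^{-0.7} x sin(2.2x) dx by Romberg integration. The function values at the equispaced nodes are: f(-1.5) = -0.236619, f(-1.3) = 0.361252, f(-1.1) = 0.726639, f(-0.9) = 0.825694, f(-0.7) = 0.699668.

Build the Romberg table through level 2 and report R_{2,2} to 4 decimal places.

0.4439

R_{0,0} (trapezoid, 1 panel, h=0.8000): 0.185220
R_{1,0} (trapezoid, 2 panels, h=0.4000): 0.383265
R_{2,0} (trapezoid, 4 panels, h=0.2000): 0.429022
R_{1,1} = 0.383265 + (0.383265 − 0.185220)/3 = 0.449280
R_{2,1} = 0.429022 + (0.429022 − 0.383265)/3 = 0.444274
R_{2,2} = 0.444274 + (0.444274 − 0.449280)/15 = 0.443940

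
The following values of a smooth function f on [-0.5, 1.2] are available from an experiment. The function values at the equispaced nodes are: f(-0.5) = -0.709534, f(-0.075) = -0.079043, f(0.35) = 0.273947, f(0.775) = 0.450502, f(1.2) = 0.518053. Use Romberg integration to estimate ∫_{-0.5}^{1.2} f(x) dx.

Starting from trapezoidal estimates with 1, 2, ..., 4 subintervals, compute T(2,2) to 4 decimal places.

T(0,0) (trapezoid, 1 panel, h=1.7000): -0.162759
T(1,0) (trapezoid, 2 panels, h=0.8500): 0.151476
T(2,0) (trapezoid, 4 panels, h=0.4250): 0.233608
T(1,1) = 0.151476 + (0.151476 − (-0.162759))/3 = 0.256221
T(2,1) = 0.233608 + (0.233608 − 0.151476)/3 = 0.260985
T(2,2) = 0.260985 + (0.260985 − 0.256221)/15 = 0.261303

0.2613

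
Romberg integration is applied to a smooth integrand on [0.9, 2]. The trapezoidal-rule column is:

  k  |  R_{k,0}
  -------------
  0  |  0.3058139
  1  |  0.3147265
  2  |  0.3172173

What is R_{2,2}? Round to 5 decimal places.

0.31807

Richardson extrapolation on the trapezoidal column (denominator 4−1=3):
R_{1,1} = 0.3147265 + (0.3147265 − 0.3058139)/3 = 0.3176974
R_{2,1} = 0.3172173 + (0.3172173 − 0.3147265)/3 = 0.3180476
R_{2,2} = (16·0.3180476 − 0.3176974) / 15 = 0.3180709
(Column j=1 coincides with Simpson's rule on the same nodes.)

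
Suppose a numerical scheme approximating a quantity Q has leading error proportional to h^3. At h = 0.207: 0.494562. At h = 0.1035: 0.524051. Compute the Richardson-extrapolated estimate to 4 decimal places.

The leading error scales as h^3; refining by a factor of 2 reduces it by 2^3 = 8.
Extrapolated value = (8·A(h/2) − A(h)) / (8 − 1)
= (8·0.524051 − 0.494562) / 7
= 3.697846 / 7 = 0.528264

0.5283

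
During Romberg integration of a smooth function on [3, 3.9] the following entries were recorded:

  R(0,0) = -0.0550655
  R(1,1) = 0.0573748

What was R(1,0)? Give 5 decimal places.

From R(1,1) = (4·R(1,0) − R(0,0))/3, solve for R(1,0):
4·R(1,0) = 3·0.0573748 + (-0.0550655) = 0.1170589
R(1,0) = 0.0292647

0.02926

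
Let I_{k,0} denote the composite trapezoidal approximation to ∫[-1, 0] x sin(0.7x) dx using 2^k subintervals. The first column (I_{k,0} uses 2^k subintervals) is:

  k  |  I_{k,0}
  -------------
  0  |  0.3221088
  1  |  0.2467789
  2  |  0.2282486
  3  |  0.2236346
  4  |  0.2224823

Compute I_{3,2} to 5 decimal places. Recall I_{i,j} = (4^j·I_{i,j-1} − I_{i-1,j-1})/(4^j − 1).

I_{2,1} = (4·0.2282486 − 0.2467789) / 3 = 0.2220718
I_{3,1} = (4·0.2236346 − 0.2282486) / 3 = 0.2220966
I_{3,2} = 0.2220966 + (0.2220966 − 0.2220718)/15 = 0.2220983
(Column j=1 coincides with Simpson's rule on the same nodes.)

0.22210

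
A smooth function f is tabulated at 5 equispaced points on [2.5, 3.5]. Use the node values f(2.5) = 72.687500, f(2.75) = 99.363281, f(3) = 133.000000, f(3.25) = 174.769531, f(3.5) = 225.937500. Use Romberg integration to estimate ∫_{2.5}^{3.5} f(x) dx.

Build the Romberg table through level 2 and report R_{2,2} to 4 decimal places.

138.4292

R_{0,0} (trapezoid, 1 panel, h=1.0000): 149.312500
R_{1,0} (trapezoid, 2 panels, h=0.5000): 141.156250
R_{2,0} (trapezoid, 4 panels, h=0.2500): 139.111328
R_{1,1} = 141.156250 + (141.156250 − 149.312500)/3 = 138.437500
R_{2,1} = 139.111328 + (139.111328 − 141.156250)/3 = 138.429687
R_{2,2} = 138.429687 + (138.429687 − 138.437500)/15 = 138.429166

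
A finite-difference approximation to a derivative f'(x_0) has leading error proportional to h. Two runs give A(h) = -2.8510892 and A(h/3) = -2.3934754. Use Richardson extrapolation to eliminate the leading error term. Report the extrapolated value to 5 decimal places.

-2.16467

Extrapolated value = (3·A(h/3) − A(h)) / (3 − 1)
= (3·(-2.3934754) − (-2.8510892)) / 2
= -4.3293370 / 2 = -2.1646685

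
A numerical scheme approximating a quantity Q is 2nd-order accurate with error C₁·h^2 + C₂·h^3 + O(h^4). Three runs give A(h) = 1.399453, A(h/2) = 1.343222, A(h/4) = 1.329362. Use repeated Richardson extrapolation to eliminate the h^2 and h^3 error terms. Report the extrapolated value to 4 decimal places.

1.3248

First eliminate the h^2 term (factor 2^2 = 4):
  B₁ = (4·1.343222 − 1.399453)/3 = 1.324478
  B₂ = (4·1.329362 − 1.343222)/3 = 1.324742
Then eliminate the h^3 term (factor 2^3 = 8):
  (8·1.324742 − 1.324478)/7 = 1.324780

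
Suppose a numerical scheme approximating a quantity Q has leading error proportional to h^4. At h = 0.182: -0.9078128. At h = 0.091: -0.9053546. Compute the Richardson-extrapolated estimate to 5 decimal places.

-0.90519

Extrapolated value = (16·A(h/2) − A(h)) / (16 − 1)
= (16·(-0.9053546) − (-0.9078128)) / 15
= -13.5778608 / 15 = -0.9051907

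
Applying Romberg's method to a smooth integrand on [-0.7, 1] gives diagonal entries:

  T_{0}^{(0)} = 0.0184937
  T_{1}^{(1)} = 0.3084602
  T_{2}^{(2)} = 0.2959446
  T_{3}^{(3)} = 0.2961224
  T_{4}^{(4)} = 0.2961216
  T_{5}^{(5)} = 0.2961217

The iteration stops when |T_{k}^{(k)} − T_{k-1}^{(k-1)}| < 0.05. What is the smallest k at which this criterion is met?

k = 2

|T_{1}^{(1)} − T_{0}^{(0)}| = 0.2899665 ≥ 0.05
|T_{2}^{(2)} − T_{1}^{(1)}| = 0.0125156 < 0.05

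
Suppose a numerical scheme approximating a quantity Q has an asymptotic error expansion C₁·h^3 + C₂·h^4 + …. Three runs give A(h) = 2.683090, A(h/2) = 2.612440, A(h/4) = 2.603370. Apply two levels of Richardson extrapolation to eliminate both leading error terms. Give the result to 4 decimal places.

2.6021

First eliminate the h^3 term (factor 2^3 = 8):
  B₁ = (8·2.612440 − 2.683090)/7 = 2.602347
  B₂ = (8·2.603370 − 2.612440)/7 = 2.602074
Then eliminate the h^4 term (factor 2^4 = 16):
  (16·2.602074 − 2.602347)/15 = 2.602056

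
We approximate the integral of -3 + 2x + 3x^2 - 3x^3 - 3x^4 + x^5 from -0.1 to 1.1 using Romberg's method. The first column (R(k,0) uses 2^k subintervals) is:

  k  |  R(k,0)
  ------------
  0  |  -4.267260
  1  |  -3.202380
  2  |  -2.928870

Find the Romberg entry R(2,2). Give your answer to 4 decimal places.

Richardson extrapolation on the trapezoidal column (denominator 4−1=3):
R(1,1) = (4·(-3.202380) − (-4.267260)) / 3 = -2.847420
R(2,1) = (4·(-2.928870) − (-3.202380)) / 3 = -2.837700
R(2,2) = (16·(-2.837700) − (-2.847420)) / 15 = -2.837052
(Column j=1 coincides with Simpson's rule on the same nodes.)

-2.8371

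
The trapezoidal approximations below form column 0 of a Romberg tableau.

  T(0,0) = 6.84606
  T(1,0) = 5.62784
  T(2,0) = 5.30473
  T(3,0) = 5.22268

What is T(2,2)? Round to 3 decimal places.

T(1,1) = (4·5.62784 − 6.84606) / 3 = 5.22177
T(2,1) = (4·5.30473 − 5.62784) / 3 = 5.19703
T(2,2) = 5.19703 + (5.19703 − 5.22177)/15 = 5.19538

5.195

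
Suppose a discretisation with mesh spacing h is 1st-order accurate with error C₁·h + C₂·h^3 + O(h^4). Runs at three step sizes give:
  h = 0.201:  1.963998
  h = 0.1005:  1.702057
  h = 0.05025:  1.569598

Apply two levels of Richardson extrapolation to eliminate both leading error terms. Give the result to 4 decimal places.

1.4367

First eliminate the h term (factor 2^1 = 2):
  B₁ = (2·1.702057 − 1.963998)/1 = 1.440116
  B₂ = (2·1.569598 − 1.702057)/1 = 1.437139
Then eliminate the h^3 term (factor 2^3 = 8):
  (8·1.437139 − 1.440116)/7 = 1.436714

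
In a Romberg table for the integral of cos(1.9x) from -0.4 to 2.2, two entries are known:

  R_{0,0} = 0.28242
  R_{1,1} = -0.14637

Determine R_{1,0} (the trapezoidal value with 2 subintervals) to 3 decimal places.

From R_{1,1} = (4·R_{1,0} − R_{0,0})/3, solve for R_{1,0}:
4·R_{1,0} = 3·(-0.14637) + 0.28242 = -0.15669
R_{1,0} = -0.03917

-0.039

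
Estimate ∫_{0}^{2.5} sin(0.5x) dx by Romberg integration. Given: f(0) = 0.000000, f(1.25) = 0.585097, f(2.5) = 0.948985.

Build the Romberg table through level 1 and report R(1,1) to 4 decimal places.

R(0,0) (trapezoid, 1 panel, h=2.5000): 1.186231
R(1,0) (trapezoid, 2 panels, h=1.2500): 1.324487
R(1,1) = 1.324487 + (1.324487 − 1.186231)/3 = 1.370572

1.3706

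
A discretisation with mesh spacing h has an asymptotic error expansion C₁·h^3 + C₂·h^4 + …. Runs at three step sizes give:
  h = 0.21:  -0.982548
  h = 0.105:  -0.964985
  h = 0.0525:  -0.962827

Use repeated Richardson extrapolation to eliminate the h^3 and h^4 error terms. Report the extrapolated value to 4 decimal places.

-0.9625

First eliminate the h^3 term (factor 2^3 = 8):
  B₁ = (8·(-0.964985) − (-0.982548))/7 = -0.962476
  B₂ = (8·(-0.962827) − (-0.964985))/7 = -0.962519
Then eliminate the h^4 term (factor 2^4 = 16):
  (16·(-0.962519) − (-0.962476))/15 = -0.962522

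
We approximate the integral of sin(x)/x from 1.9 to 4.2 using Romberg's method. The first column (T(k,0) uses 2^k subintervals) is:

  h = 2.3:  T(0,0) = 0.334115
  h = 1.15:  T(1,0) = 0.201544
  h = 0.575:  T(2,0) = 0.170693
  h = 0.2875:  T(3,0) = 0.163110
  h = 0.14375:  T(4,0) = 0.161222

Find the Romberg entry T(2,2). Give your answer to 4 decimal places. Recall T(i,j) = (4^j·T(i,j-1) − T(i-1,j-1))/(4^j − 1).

0.1606

Richardson extrapolation on the trapezoidal column (denominator 4−1=3):
T(1,1) = 0.201544 + (0.201544 − 0.334115)/3 = 0.157354
T(2,1) = 0.170693 + (0.170693 − 0.201544)/3 = 0.160409
T(2,2) = (16·0.160409 − 0.157354) / 15 = 0.160613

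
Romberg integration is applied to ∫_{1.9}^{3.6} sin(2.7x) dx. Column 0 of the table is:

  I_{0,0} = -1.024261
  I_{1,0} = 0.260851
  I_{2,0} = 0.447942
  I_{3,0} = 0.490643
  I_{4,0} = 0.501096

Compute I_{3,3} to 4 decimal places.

0.5046

Richardson extrapolation on the trapezoidal column (denominator 4−1=3):
I_{1,1} = (4·0.260851 − (-1.024261)) / 3 = 0.689222
I_{2,1} = 0.447942 + (0.447942 − 0.260851)/3 = 0.510306
I_{3,1} = 0.490643 + (0.490643 − 0.447942)/3 = 0.504877
I_{2,2} = 0.510306 + (0.510306 − 0.689222)/15 = 0.498378
I_{3,2} = (16·0.504877 − 0.510306) / 15 = 0.504515
I_{3,3} = 0.504515 + (0.504515 − 0.498378)/63 = 0.504612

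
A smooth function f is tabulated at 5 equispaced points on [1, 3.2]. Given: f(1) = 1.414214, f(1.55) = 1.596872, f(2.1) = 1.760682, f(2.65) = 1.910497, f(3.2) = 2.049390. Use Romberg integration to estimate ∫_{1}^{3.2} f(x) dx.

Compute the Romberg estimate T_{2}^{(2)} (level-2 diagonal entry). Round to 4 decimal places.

T_{0}^{(0)} (trapezoid, 1 panel, h=2.2000): 3.809964
T_{1}^{(0)} (trapezoid, 2 panels, h=1.1000): 3.841732
T_{2}^{(0)} (trapezoid, 4 panels, h=0.5500): 3.849919
T_{1}^{(1)} = 3.841732 + (3.841732 − 3.809964)/3 = 3.852321
T_{2}^{(1)} = 3.849919 + (3.849919 − 3.841732)/3 = 3.852648
T_{2}^{(2)} = 3.852648 + (3.852648 − 3.852321)/15 = 3.852670

3.8527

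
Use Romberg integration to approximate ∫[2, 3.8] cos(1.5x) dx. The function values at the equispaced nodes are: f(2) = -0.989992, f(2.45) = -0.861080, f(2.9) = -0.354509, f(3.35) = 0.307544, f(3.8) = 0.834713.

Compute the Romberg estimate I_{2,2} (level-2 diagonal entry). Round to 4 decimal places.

I_{0,0} (trapezoid, 1 panel, h=1.8000): -0.139751
I_{1,0} (trapezoid, 2 panels, h=0.9000): -0.388934
I_{2,0} (trapezoid, 4 panels, h=0.4500): -0.443558
I_{1,1} = -0.388934 + (-0.388934 − (-0.139751))/3 = -0.471995
I_{2,1} = -0.443558 + (-0.443558 − (-0.388934))/3 = -0.461766
I_{2,2} = -0.461766 + (-0.461766 − (-0.471995))/15 = -0.461084

-0.4611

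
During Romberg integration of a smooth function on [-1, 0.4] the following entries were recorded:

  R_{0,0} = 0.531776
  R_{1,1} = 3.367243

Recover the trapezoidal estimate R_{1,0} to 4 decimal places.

2.6584

From R_{1,1} = (4·R_{1,0} − R_{0,0})/3, solve for R_{1,0}:
4·R_{1,0} = 3·3.367243 + 0.531776 = 10.633505
R_{1,0} = 2.658376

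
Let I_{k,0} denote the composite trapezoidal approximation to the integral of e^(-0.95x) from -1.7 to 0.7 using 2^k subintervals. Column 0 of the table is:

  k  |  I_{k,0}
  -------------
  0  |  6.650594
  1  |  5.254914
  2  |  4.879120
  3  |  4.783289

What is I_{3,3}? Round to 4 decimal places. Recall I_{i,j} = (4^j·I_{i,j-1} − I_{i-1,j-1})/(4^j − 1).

Richardson extrapolation on the trapezoidal column (denominator 4−1=3):
I_{1,1} = (4·5.254914 − 6.650594) / 3 = 4.789687
I_{2,1} = 4.879120 + (4.879120 − 5.254914)/3 = 4.753855
I_{3,1} = (4·4.783289 − 4.879120) / 3 = 4.751345
I_{2,2} = (16·4.753855 − 4.789687) / 15 = 4.751466
I_{3,2} = (16·4.751345 − 4.753855) / 15 = 4.751178
I_{3,3} = 4.751178 + (4.751178 − 4.751466)/63 = 4.751173

4.7512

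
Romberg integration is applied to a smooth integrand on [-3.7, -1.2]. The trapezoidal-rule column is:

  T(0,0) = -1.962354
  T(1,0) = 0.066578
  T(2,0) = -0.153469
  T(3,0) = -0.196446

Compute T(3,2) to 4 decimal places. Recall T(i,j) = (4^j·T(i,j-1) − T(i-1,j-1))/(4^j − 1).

-0.2097

Richardson extrapolation on the trapezoidal column (denominator 4−1=3):
T(2,1) = -0.153469 + (-0.153469 − 0.066578)/3 = -0.226818
T(3,1) = -0.196446 + (-0.196446 − (-0.153469))/3 = -0.210772
T(3,2) = (16·(-0.210772) − (-0.226818)) / 15 = -0.209702
(Column j=1 coincides with Simpson's rule on the same nodes.)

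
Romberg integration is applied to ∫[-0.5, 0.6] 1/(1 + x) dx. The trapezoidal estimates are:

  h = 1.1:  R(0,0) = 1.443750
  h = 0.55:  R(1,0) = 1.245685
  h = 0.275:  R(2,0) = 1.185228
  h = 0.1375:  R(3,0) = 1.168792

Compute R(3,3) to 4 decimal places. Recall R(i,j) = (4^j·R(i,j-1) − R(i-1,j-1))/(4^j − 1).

R(1,1) = 1.245685 + (1.245685 − 1.443750)/3 = 1.179663
R(2,1) = 1.185228 + (1.185228 − 1.245685)/3 = 1.165076
R(3,1) = (4·1.168792 − 1.185228) / 3 = 1.163313
R(2,2) = 1.165076 + (1.165076 − 1.179663)/15 = 1.164104
R(3,2) = 1.163313 + (1.163313 − 1.165076)/15 = 1.163195
R(3,3) = (64·1.163195 − 1.164104) / 63 = 1.163181
(Column j=1 coincides with Simpson's rule on the same nodes.)

1.1632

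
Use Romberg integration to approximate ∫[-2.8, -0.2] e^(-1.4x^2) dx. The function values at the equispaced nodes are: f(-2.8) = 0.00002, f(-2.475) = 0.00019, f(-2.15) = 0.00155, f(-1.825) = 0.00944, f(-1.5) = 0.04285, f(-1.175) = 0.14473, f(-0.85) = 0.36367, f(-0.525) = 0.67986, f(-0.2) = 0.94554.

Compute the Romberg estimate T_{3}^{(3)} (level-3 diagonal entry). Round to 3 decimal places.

0.553

T_{0}^{(0)} (trapezoid, 1 panel, h=2.6000): 1.22923
T_{1}^{(0)} (trapezoid, 2 panels, h=1.3000): 0.67032
T_{2}^{(0)} (trapezoid, 4 panels, h=0.6500): 0.57255
T_{3}^{(0)} (trapezoid, 8 panels, h=0.3250): 0.55740
T_{1}^{(1)} = 0.67032 + (0.67032 − 1.22923)/3 = 0.48402
T_{2}^{(1)} = 0.57255 + (0.57255 − 0.67032)/3 = 0.53996
T_{3}^{(1)} = 0.55740 + (0.55740 − 0.57255)/3 = 0.55235
T_{2}^{(2)} = 0.53996 + (0.53996 − 0.48402)/15 = 0.54369
T_{3}^{(2)} = 0.55235 + (0.55235 − 0.53996)/15 = 0.55318
T_{3}^{(3)} = 0.55318 + (0.55318 − 0.54369)/63 = 0.55333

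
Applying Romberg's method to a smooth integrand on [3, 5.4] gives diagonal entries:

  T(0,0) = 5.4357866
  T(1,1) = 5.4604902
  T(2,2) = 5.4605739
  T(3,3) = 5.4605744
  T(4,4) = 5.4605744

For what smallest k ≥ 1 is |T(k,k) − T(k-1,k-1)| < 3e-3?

k = 2

|T(1,1) − T(0,0)| = 0.0247036 ≥ 3e-3
|T(2,2) − T(1,1)| = 0.0000837 < 3e-3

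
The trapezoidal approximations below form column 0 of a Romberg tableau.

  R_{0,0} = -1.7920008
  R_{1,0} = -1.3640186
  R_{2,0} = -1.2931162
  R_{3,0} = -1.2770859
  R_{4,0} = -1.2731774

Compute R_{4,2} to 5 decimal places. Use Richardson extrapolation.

R_{3,1} = -1.2770859 + (-1.2770859 − (-1.2931162))/3 = -1.2717425
R_{4,1} = -1.2731774 + (-1.2731774 − (-1.2770859))/3 = -1.2718746
R_{4,2} = (16·(-1.2718746) − (-1.2717425)) / 15 = -1.2718834

-1.27188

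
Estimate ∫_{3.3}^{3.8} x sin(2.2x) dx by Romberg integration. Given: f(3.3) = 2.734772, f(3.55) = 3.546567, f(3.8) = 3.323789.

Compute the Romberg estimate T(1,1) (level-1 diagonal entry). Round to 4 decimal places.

T(0,0) (trapezoid, 1 panel, h=0.5000): 1.514640
T(1,0) (trapezoid, 2 panels, h=0.2500): 1.643962
T(1,1) = 1.643962 + (1.643962 − 1.514640)/3 = 1.687069

1.6871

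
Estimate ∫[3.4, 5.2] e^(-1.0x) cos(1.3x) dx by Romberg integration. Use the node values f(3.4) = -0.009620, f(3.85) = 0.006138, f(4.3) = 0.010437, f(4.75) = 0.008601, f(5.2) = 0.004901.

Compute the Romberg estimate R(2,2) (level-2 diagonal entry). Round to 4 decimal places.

R(0,0) (trapezoid, 1 panel, h=1.8000): -0.004247
R(1,0) (trapezoid, 2 panels, h=0.9000): 0.007270
R(2,0) (trapezoid, 4 panels, h=0.4500): 0.010267
R(1,1) = 0.007270 + (0.007270 − (-0.004247))/3 = 0.011109
R(2,1) = 0.010267 + (0.010267 − 0.007270)/3 = 0.011266
R(2,2) = 0.011266 + (0.011266 − 0.011109)/15 = 0.011276

0.0113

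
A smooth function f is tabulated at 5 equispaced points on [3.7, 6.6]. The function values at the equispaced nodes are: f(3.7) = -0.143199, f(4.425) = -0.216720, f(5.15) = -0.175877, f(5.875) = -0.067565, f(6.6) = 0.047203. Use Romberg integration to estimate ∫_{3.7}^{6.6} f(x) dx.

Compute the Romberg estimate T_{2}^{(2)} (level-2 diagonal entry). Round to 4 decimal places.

T_{0}^{(0)} (trapezoid, 1 panel, h=2.9000): -0.139194
T_{1}^{(0)} (trapezoid, 2 panels, h=1.4500): -0.324619
T_{2}^{(0)} (trapezoid, 4 panels, h=0.7250): -0.368416
T_{1}^{(1)} = -0.324619 + (-0.324619 − (-0.139194))/3 = -0.386427
T_{2}^{(1)} = -0.368416 + (-0.368416 − (-0.324619))/3 = -0.383015
T_{2}^{(2)} = -0.383015 + (-0.383015 − (-0.386427))/15 = -0.382788

-0.3828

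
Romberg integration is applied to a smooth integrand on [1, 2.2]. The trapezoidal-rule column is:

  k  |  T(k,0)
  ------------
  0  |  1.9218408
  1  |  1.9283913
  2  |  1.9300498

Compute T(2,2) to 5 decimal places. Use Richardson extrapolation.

Richardson extrapolation on the trapezoidal column (denominator 4−1=3):
T(1,1) = (4·1.9283913 − 1.9218408) / 3 = 1.9305748
T(2,1) = 1.9300498 + (1.9300498 − 1.9283913)/3 = 1.9306026
T(2,2) = (16·1.9306026 − 1.9305748) / 15 = 1.9306045

1.93060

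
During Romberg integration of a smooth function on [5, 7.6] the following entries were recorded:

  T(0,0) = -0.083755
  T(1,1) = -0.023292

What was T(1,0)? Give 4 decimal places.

-0.0384

From T(1,1) = (4·T(1,0) − T(0,0))/3, solve for T(1,0):
4·T(1,0) = 3·(-0.023292) + (-0.083755) = -0.153631
T(1,0) = -0.038408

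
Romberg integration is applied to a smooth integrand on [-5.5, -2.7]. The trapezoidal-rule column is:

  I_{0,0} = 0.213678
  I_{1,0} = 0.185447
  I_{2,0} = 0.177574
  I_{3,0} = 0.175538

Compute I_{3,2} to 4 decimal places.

0.1749

I_{2,1} = (4·0.177574 − 0.185447) / 3 = 0.174950
I_{3,1} = (4·0.175538 − 0.177574) / 3 = 0.174859
I_{3,2} = (16·0.174859 − 0.174950) / 15 = 0.174853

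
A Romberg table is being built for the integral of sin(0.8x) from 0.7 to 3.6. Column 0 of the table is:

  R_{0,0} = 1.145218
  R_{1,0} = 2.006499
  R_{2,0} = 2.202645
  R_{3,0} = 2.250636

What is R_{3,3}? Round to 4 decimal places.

Richardson extrapolation on the trapezoidal column (denominator 4−1=3):
R_{1,1} = (4·2.006499 − 1.145218) / 3 = 2.293593
R_{2,1} = 2.202645 + (2.202645 − 2.006499)/3 = 2.268027
R_{3,1} = 2.250636 + (2.250636 − 2.202645)/3 = 2.266633
R_{2,2} = 2.268027 + (2.268027 − 2.293593)/15 = 2.266323
R_{3,2} = 2.266633 + (2.266633 − 2.268027)/15 = 2.266540
R_{3,3} = (64·2.266540 − 2.266323) / 63 = 2.266543

2.2665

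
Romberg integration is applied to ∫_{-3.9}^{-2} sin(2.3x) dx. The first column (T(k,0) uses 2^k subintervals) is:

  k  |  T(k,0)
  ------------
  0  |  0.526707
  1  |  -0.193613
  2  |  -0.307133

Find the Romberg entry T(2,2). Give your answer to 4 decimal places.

-0.3391

T(1,1) = -0.193613 + (-0.193613 − 0.526707)/3 = -0.433720
T(2,1) = (4·(-0.307133) − (-0.193613)) / 3 = -0.344973
T(2,2) = -0.344973 + (-0.344973 − (-0.433720))/15 = -0.339057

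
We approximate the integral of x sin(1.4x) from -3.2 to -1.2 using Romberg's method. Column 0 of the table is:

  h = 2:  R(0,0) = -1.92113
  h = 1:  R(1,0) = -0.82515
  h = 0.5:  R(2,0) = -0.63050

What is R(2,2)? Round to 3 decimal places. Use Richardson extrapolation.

Richardson extrapolation on the trapezoidal column (denominator 4−1=3):
R(1,1) = (4·(-0.82515) − (-1.92113)) / 3 = -0.45982
R(2,1) = (4·(-0.63050) − (-0.82515)) / 3 = -0.56562
R(2,2) = (16·(-0.56562) − (-0.45982)) / 15 = -0.57267
(Column j=1 coincides with Simpson's rule on the same nodes.)

-0.573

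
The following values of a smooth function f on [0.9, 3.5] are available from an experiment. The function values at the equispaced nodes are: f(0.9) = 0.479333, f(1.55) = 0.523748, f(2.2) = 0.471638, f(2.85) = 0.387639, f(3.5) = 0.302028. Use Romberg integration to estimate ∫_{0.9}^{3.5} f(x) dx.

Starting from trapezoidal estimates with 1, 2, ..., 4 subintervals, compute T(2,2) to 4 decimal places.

1.1640

T(0,0) (trapezoid, 1 panel, h=2.6000): 1.015769
T(1,0) (trapezoid, 2 panels, h=1.3000): 1.121014
T(2,0) (trapezoid, 4 panels, h=0.6500): 1.152909
T(1,1) = 1.121014 + (1.121014 − 1.015769)/3 = 1.156096
T(2,1) = 1.152909 + (1.152909 − 1.121014)/3 = 1.163541
T(2,2) = 1.163541 + (1.163541 − 1.156096)/15 = 1.164037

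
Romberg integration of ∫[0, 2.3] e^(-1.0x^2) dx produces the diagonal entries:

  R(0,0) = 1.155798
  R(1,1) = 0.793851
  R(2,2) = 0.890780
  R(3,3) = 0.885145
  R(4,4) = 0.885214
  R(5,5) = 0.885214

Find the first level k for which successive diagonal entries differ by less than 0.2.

|R(1,1) − R(0,0)| = 0.361947 ≥ 0.2
|R(2,2) − R(1,1)| = 0.096929 < 0.2

k = 2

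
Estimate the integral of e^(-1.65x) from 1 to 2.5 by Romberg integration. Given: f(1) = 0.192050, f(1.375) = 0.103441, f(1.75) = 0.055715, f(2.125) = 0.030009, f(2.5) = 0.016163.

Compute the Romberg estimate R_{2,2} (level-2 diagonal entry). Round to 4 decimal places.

R_{0,0} (trapezoid, 1 panel, h=1.5000): 0.156160
R_{1,0} (trapezoid, 2 panels, h=0.7500): 0.119866
R_{2,0} (trapezoid, 4 panels, h=0.3750): 0.109977
R_{1,1} = 0.119866 + (0.119866 − 0.156160)/3 = 0.107768
R_{2,1} = 0.109977 + (0.109977 − 0.119866)/3 = 0.106681
R_{2,2} = 0.106681 + (0.106681 − 0.107768)/15 = 0.106609

0.1066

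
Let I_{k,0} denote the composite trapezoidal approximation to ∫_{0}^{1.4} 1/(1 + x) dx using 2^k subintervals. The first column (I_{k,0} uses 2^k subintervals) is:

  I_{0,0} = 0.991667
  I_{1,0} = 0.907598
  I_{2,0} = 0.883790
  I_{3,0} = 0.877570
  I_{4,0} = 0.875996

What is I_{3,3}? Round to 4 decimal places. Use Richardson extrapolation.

Richardson extrapolation on the trapezoidal column (denominator 4−1=3):
I_{1,1} = 0.907598 + (0.907598 − 0.991667)/3 = 0.879575
I_{2,1} = 0.883790 + (0.883790 − 0.907598)/3 = 0.875854
I_{3,1} = 0.877570 + (0.877570 − 0.883790)/3 = 0.875497
I_{2,2} = (16·0.875854 − 0.879575) / 15 = 0.875606
I_{3,2} = (16·0.875497 − 0.875854) / 15 = 0.875473
I_{3,3} = 0.875473 + (0.875473 − 0.875606)/63 = 0.875471

0.8755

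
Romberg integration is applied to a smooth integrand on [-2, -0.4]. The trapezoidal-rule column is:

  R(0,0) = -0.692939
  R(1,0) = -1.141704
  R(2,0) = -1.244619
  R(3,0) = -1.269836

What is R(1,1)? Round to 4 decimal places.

-1.2913

Richardson extrapolation on the trapezoidal column (denominator 4−1=3):
R(1,1) = (4·(-1.141704) − (-0.692939)) / 3 = -1.291292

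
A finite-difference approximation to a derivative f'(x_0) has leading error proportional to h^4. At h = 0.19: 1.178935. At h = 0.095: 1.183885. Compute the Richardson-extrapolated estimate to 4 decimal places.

The leading error scales as h^4; refining by a factor of 2 reduces it by 2^4 = 16.
Extrapolated value = (16·A(h/2) − A(h)) / (16 − 1)
= (16·1.183885 − 1.178935) / 15
= 17.763225 / 15 = 1.184215

1.1842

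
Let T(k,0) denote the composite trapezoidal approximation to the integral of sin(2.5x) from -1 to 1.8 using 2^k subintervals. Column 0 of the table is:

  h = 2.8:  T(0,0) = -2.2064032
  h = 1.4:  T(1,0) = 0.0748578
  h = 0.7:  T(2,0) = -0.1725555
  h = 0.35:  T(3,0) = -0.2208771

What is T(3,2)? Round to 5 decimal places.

Richardson extrapolation on the trapezoidal column (denominator 4−1=3):
T(2,1) = -0.1725555 + (-0.1725555 − 0.0748578)/3 = -0.2550266
T(3,1) = -0.2208771 + (-0.2208771 − (-0.1725555))/3 = -0.2369843
T(3,2) = -0.2369843 + (-0.2369843 − (-0.2550266))/15 = -0.2357815

-0.23578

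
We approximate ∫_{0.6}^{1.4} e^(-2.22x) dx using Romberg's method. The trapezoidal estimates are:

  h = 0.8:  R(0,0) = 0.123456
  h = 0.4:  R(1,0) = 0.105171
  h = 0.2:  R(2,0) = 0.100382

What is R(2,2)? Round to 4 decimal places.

R(1,1) = (4·0.105171 − 0.123456) / 3 = 0.099076
R(2,1) = 0.100382 + (0.100382 − 0.105171)/3 = 0.098786
R(2,2) = 0.098786 + (0.098786 − 0.099076)/15 = 0.098767

0.0988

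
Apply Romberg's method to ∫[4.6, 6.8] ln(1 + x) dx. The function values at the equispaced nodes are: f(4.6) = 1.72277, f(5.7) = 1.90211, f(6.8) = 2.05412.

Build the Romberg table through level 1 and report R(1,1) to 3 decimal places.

R(0,0) (trapezoid, 1 panel, h=2.2000): 4.15458
R(1,0) (trapezoid, 2 panels, h=1.1000): 4.16961
R(1,1) = 4.16961 + (4.16961 − 4.15458)/3 = 4.17462

4.175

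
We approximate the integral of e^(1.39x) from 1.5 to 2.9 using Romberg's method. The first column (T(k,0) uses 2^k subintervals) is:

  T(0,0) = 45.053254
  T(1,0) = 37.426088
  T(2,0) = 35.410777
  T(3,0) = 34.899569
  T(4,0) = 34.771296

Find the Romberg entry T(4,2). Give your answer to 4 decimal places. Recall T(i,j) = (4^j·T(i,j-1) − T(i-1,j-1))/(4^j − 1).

T(3,1) = 34.899569 + (34.899569 − 35.410777)/3 = 34.729166
T(4,1) = 34.771296 + (34.771296 − 34.899569)/3 = 34.728538
T(4,2) = 34.728538 + (34.728538 − 34.729166)/15 = 34.728496

34.7285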